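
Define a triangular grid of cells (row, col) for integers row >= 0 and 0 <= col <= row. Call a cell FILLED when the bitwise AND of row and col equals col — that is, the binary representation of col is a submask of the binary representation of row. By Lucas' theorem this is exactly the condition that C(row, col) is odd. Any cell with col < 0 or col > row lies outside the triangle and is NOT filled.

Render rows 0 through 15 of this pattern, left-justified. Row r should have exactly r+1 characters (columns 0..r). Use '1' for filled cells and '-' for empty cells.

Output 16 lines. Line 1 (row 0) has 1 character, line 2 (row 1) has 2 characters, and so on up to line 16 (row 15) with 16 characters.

r0=0: 1
r1=1: 11
r2=10: 1-1
r3=11: 1111
r4=100: 1---1
r5=101: 11--11
r6=110: 1-1-1-1
r7=111: 11111111
r8=1000: 1-------1
r9=1001: 11------11
r10=1010: 1-1-----1-1
r11=1011: 1111----1111
r12=1100: 1---1---1---1
r13=1101: 11--11--11--11
r14=1110: 1-1-1-1-1-1-1-1
r15=1111: 1111111111111111

Answer: 1
11
1-1
1111
1---1
11--11
1-1-1-1
11111111
1-------1
11------11
1-1-----1-1
1111----1111
1---1---1---1
11--11--11--11
1-1-1-1-1-1-1-1
1111111111111111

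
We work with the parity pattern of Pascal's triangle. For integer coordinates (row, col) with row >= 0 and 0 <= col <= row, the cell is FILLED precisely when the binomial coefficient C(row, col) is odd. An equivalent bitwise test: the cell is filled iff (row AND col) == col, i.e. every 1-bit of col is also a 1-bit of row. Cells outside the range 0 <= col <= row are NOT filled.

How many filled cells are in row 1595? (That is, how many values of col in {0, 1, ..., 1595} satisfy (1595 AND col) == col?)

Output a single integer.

Answer: 128

Derivation:
1595 in binary = 11000111011
popcount(1595) = number of 1-bits in 11000111011 = 7
A col c satisfies (1595 AND c) == c iff every set bit of c is also set in 1595; each of the 7 set bits of 1595 can independently be on or off in c.
count = 2^7 = 128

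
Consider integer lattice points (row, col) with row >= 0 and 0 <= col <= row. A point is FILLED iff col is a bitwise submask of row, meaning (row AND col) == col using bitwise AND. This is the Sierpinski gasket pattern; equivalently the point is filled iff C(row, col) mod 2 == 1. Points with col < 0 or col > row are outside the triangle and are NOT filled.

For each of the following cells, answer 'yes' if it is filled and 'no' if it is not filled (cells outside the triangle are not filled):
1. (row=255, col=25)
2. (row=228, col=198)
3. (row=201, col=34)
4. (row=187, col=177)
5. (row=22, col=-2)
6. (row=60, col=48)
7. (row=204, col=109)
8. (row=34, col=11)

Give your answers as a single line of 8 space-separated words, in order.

(255,25): row=0b11111111, col=0b11001, row AND col = 0b11001 = 25; 25 == 25 -> filled
(228,198): row=0b11100100, col=0b11000110, row AND col = 0b11000100 = 196; 196 != 198 -> empty
(201,34): row=0b11001001, col=0b100010, row AND col = 0b0 = 0; 0 != 34 -> empty
(187,177): row=0b10111011, col=0b10110001, row AND col = 0b10110001 = 177; 177 == 177 -> filled
(22,-2): col outside [0, 22] -> not filled
(60,48): row=0b111100, col=0b110000, row AND col = 0b110000 = 48; 48 == 48 -> filled
(204,109): row=0b11001100, col=0b1101101, row AND col = 0b1001100 = 76; 76 != 109 -> empty
(34,11): row=0b100010, col=0b1011, row AND col = 0b10 = 2; 2 != 11 -> empty

Answer: yes no no yes no yes no no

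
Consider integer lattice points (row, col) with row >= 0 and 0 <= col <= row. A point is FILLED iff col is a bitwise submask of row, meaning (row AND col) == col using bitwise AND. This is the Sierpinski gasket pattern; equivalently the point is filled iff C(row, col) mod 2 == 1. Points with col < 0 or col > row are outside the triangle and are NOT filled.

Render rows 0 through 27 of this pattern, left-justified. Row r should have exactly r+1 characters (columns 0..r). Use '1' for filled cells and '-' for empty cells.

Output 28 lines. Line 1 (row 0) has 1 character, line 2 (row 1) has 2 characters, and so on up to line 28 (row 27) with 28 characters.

r0=0: 1
r1=1: 11
r2=10: 1-1
r3=11: 1111
r4=100: 1---1
r5=101: 11--11
r6=110: 1-1-1-1
r7=111: 11111111
r8=1000: 1-------1
r9=1001: 11------11
r10=1010: 1-1-----1-1
r11=1011: 1111----1111
r12=1100: 1---1---1---1
r13=1101: 11--11--11--11
r14=1110: 1-1-1-1-1-1-1-1
r15=1111: 1111111111111111
r16=10000: 1---------------1
r17=10001: 11--------------11
r18=10010: 1-1-------------1-1
r19=10011: 1111------------1111
r20=10100: 1---1-----------1---1
r21=10101: 11--11----------11--11
r22=10110: 1-1-1-1---------1-1-1-1
r23=10111: 11111111--------11111111
r24=11000: 1-------1-------1-------1
r25=11001: 11------11------11------11
r26=11010: 1-1-----1-1-----1-1-----1-1
r27=11011: 1111----1111----1111----1111

Answer: 1
11
1-1
1111
1---1
11--11
1-1-1-1
11111111
1-------1
11------11
1-1-----1-1
1111----1111
1---1---1---1
11--11--11--11
1-1-1-1-1-1-1-1
1111111111111111
1---------------1
11--------------11
1-1-------------1-1
1111------------1111
1---1-----------1---1
11--11----------11--11
1-1-1-1---------1-1-1-1
11111111--------11111111
1-------1-------1-------1
11------11------11------11
1-1-----1-1-----1-1-----1-1
1111----1111----1111----1111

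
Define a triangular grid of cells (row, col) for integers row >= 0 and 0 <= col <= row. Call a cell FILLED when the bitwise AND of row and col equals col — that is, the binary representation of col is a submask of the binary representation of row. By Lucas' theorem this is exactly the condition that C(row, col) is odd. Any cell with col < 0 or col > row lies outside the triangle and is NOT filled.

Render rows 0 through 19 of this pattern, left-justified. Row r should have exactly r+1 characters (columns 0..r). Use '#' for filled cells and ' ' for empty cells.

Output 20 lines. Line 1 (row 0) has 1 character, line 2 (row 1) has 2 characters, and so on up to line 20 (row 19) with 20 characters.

Answer: #
##
# #
####
#   #
##  ##
# # # #
########
#       #
##      ##
# #     # #
####    ####
#   #   #   #
##  ##  ##  ##
# # # # # # # #
################
#               #
##              ##
# #             # #
####            ####

Derivation:
r0=0: #
r1=1: ##
r2=10: # #
r3=11: ####
r4=100: #   #
r5=101: ##  ##
r6=110: # # # #
r7=111: ########
r8=1000: #       #
r9=1001: ##      ##
r10=1010: # #     # #
r11=1011: ####    ####
r12=1100: #   #   #   #
r13=1101: ##  ##  ##  ##
r14=1110: # # # # # # # #
r15=1111: ################
r16=10000: #               #
r17=10001: ##              ##
r18=10010: # #             # #
r19=10011: ####            ####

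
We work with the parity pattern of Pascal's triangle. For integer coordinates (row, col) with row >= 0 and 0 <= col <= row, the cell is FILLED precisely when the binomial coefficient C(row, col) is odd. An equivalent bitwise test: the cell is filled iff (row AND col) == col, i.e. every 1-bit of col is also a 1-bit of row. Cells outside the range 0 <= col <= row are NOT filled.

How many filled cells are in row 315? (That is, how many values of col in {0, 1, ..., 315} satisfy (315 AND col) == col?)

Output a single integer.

315 in binary = 100111011
popcount(315) = number of 1-bits in 100111011 = 6
A col c satisfies (315 AND c) == c iff every set bit of c is also set in 315; each of the 6 set bits of 315 can independently be on or off in c.
count = 2^6 = 64

Answer: 64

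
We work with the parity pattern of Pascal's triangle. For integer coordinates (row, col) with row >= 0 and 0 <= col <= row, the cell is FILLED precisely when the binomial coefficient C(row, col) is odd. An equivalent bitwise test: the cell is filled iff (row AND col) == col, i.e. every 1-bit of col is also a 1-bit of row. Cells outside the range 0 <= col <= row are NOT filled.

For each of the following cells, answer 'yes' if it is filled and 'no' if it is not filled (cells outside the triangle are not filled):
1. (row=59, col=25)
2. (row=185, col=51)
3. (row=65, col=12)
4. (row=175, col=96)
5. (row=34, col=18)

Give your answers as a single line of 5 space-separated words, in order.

(59,25): row=0b111011, col=0b11001, row AND col = 0b11001 = 25; 25 == 25 -> filled
(185,51): row=0b10111001, col=0b110011, row AND col = 0b110001 = 49; 49 != 51 -> empty
(65,12): row=0b1000001, col=0b1100, row AND col = 0b0 = 0; 0 != 12 -> empty
(175,96): row=0b10101111, col=0b1100000, row AND col = 0b100000 = 32; 32 != 96 -> empty
(34,18): row=0b100010, col=0b10010, row AND col = 0b10 = 2; 2 != 18 -> empty

Answer: yes no no no no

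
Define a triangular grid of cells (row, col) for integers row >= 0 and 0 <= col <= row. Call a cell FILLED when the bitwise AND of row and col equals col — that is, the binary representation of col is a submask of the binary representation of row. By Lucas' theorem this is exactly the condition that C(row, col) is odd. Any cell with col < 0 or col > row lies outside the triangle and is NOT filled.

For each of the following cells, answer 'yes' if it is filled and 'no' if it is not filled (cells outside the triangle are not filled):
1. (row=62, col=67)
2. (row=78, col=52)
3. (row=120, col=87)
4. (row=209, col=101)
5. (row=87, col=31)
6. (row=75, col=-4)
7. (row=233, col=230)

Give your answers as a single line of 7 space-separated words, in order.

Answer: no no no no no no no

Derivation:
(62,67): col outside [0, 62] -> not filled
(78,52): row=0b1001110, col=0b110100, row AND col = 0b100 = 4; 4 != 52 -> empty
(120,87): row=0b1111000, col=0b1010111, row AND col = 0b1010000 = 80; 80 != 87 -> empty
(209,101): row=0b11010001, col=0b1100101, row AND col = 0b1000001 = 65; 65 != 101 -> empty
(87,31): row=0b1010111, col=0b11111, row AND col = 0b10111 = 23; 23 != 31 -> empty
(75,-4): col outside [0, 75] -> not filled
(233,230): row=0b11101001, col=0b11100110, row AND col = 0b11100000 = 224; 224 != 230 -> empty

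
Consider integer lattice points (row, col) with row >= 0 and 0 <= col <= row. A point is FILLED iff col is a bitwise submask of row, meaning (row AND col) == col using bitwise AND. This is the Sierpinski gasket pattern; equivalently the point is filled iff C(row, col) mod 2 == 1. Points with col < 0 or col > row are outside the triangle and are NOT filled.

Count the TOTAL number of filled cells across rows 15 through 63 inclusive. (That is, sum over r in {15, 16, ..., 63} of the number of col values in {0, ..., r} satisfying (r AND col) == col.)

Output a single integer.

r15=1111 pc4: +16 =16
r16=10000 pc1: +2 =18
r17=10001 pc2: +4 =22
r18=10010 pc2: +4 =26
r19=10011 pc3: +8 =34
r20=10100 pc2: +4 =38
r21=10101 pc3: +8 =46
r22=10110 pc3: +8 =54
r23=10111 pc4: +16 =70
r24=11000 pc2: +4 =74
r25=11001 pc3: +8 =82
r26=11010 pc3: +8 =90
r27=11011 pc4: +16 =106
r28=11100 pc3: +8 =114
r29=11101 pc4: +16 =130
r30=11110 pc4: +16 =146
r31=11111 pc5: +32 =178
r32=100000 pc1: +2 =180
r33=100001 pc2: +4 =184
r34=100010 pc2: +4 =188
r35=100011 pc3: +8 =196
r36=100100 pc2: +4 =200
r37=100101 pc3: +8 =208
r38=100110 pc3: +8 =216
r39=100111 pc4: +16 =232
r40=101000 pc2: +4 =236
r41=101001 pc3: +8 =244
r42=101010 pc3: +8 =252
r43=101011 pc4: +16 =268
r44=101100 pc3: +8 =276
r45=101101 pc4: +16 =292
r46=101110 pc4: +16 =308
r47=101111 pc5: +32 =340
r48=110000 pc2: +4 =344
r49=110001 pc3: +8 =352
r50=110010 pc3: +8 =360
r51=110011 pc4: +16 =376
r52=110100 pc3: +8 =384
r53=110101 pc4: +16 =400
r54=110110 pc4: +16 =416
r55=110111 pc5: +32 =448
r56=111000 pc3: +8 =456
r57=111001 pc4: +16 =472
r58=111010 pc4: +16 =488
r59=111011 pc5: +32 =520
r60=111100 pc4: +16 =536
r61=111101 pc5: +32 =568
r62=111110 pc5: +32 =600
r63=111111 pc6: +64 =664

Answer: 664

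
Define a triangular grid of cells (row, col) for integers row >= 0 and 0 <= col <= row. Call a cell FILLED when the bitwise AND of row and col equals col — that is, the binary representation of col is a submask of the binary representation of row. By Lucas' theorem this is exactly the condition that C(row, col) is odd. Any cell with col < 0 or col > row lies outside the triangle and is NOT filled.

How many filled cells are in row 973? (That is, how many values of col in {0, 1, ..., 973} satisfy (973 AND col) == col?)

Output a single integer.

973 in binary = 1111001101
popcount(973) = number of 1-bits in 1111001101 = 7
A col c satisfies (973 AND c) == c iff every set bit of c is also set in 973; each of the 7 set bits of 973 can independently be on or off in c.
count = 2^7 = 128

Answer: 128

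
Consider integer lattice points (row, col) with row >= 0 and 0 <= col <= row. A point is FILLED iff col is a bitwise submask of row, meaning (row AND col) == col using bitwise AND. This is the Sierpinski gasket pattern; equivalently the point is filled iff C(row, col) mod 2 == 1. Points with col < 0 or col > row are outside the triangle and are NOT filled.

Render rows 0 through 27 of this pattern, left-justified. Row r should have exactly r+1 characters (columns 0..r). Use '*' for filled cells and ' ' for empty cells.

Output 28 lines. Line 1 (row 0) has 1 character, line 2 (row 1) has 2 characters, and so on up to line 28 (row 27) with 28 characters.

Answer: *
**
* *
****
*   *
**  **
* * * *
********
*       *
**      **
* *     * *
****    ****
*   *   *   *
**  **  **  **
* * * * * * * *
****************
*               *
**              **
* *             * *
****            ****
*   *           *   *
**  **          **  **
* * * *         * * * *
********        ********
*       *       *       *
**      **      **      **
* *     * *     * *     * *
****    ****    ****    ****

Derivation:
r0=0: *
r1=1: **
r2=10: * *
r3=11: ****
r4=100: *   *
r5=101: **  **
r6=110: * * * *
r7=111: ********
r8=1000: *       *
r9=1001: **      **
r10=1010: * *     * *
r11=1011: ****    ****
r12=1100: *   *   *   *
r13=1101: **  **  **  **
r14=1110: * * * * * * * *
r15=1111: ****************
r16=10000: *               *
r17=10001: **              **
r18=10010: * *             * *
r19=10011: ****            ****
r20=10100: *   *           *   *
r21=10101: **  **          **  **
r22=10110: * * * *         * * * *
r23=10111: ********        ********
r24=11000: *       *       *       *
r25=11001: **      **      **      **
r26=11010: * *     * *     * *     * *
r27=11011: ****    ****    ****    ****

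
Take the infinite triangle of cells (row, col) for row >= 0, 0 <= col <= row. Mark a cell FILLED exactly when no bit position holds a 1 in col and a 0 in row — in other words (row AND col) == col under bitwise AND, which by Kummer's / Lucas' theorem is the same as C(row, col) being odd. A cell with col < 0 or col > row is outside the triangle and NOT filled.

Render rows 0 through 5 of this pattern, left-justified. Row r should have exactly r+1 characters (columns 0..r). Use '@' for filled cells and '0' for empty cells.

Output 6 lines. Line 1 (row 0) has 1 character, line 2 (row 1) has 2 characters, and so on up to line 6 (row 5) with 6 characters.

Answer: @
@@
@0@
@@@@
@000@
@@00@@

Derivation:
r0=0: @
r1=1: @@
r2=10: @0@
r3=11: @@@@
r4=100: @000@
r5=101: @@00@@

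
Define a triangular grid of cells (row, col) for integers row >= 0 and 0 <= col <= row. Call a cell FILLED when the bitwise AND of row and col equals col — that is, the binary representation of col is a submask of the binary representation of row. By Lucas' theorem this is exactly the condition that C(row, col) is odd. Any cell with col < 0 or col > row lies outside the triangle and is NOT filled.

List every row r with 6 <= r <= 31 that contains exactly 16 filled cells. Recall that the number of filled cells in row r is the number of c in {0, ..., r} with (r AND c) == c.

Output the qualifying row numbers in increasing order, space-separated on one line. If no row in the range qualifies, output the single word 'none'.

Answer: 15 23 27 29 30

Derivation:
Row r has 2^popcount(r) filled cells, so we need popcount(r) = log2(16) = 4.
Scan r = 6..31 and keep those with exactly 4 one-bits:
r=6=110 popcount=2 -> skip
r=7=111 popcount=3 -> skip
r=8=1000 popcount=1 -> skip
r=9=1001 popcount=2 -> skip
r=10=1010 popcount=2 -> skip
r=11=1011 popcount=3 -> skip
r=12=1100 popcount=2 -> skip
r=13=1101 popcount=3 -> skip
r=14=1110 popcount=3 -> skip
r=15=1111 popcount=4 -> KEEP
r=16=10000 popcount=1 -> skip
r=17=10001 popcount=2 -> skip
r=18=10010 popcount=2 -> skip
r=19=10011 popcount=3 -> skip
r=20=10100 popcount=2 -> skip
r=21=10101 popcount=3 -> skip
r=22=10110 popcount=3 -> skip
r=23=10111 popcount=4 -> KEEP
r=24=11000 popcount=2 -> skip
r=25=11001 popcount=3 -> skip
r=26=11010 popcount=3 -> skip
r=27=11011 popcount=4 -> KEEP
r=28=11100 popcount=3 -> skip
r=29=11101 popcount=4 -> KEEP
r=30=11110 popcount=4 -> KEEP
r=31=11111 popcount=5 -> skip
Kept rows: 15 23 27 29 30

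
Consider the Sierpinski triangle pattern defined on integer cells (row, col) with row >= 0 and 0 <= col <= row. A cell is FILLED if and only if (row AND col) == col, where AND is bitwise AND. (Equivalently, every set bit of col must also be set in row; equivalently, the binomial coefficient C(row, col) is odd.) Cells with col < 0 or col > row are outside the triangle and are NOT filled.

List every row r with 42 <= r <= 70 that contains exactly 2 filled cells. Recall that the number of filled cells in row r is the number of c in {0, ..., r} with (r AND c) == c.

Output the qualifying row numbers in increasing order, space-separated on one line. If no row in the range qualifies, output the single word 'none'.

Row r has 2^popcount(r) filled cells, so we need popcount(r) = log2(2) = 1.
Scan r = 42..70 and keep those with exactly 1 one-bits:
r=42=101010 popcount=3 -> skip
r=43=101011 popcount=4 -> skip
r=44=101100 popcount=3 -> skip
r=45=101101 popcount=4 -> skip
r=46=101110 popcount=4 -> skip
r=47=101111 popcount=5 -> skip
r=48=110000 popcount=2 -> skip
r=49=110001 popcount=3 -> skip
r=50=110010 popcount=3 -> skip
r=51=110011 popcount=4 -> skip
r=52=110100 popcount=3 -> skip
r=53=110101 popcount=4 -> skip
r=54=110110 popcount=4 -> skip
r=55=110111 popcount=5 -> skip
r=56=111000 popcount=3 -> skip
r=57=111001 popcount=4 -> skip
r=58=111010 popcount=4 -> skip
r=59=111011 popcount=5 -> skip
r=60=111100 popcount=4 -> skip
r=61=111101 popcount=5 -> skip
r=62=111110 popcount=5 -> skip
r=63=111111 popcount=6 -> skip
r=64=1000000 popcount=1 -> KEEP
r=65=1000001 popcount=2 -> skip
r=66=1000010 popcount=2 -> skip
r=67=1000011 popcount=3 -> skip
r=68=1000100 popcount=2 -> skip
r=69=1000101 popcount=3 -> skip
r=70=1000110 popcount=3 -> skip
Kept rows: 64

Answer: 64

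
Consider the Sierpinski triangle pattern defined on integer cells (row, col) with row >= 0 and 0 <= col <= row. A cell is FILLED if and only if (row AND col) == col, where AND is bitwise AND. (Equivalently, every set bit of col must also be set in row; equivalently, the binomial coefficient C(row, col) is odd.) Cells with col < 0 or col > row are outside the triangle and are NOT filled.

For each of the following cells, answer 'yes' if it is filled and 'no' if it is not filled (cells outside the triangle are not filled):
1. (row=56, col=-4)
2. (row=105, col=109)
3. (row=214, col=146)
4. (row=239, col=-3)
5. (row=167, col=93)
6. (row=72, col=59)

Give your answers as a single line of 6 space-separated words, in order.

(56,-4): col outside [0, 56] -> not filled
(105,109): col outside [0, 105] -> not filled
(214,146): row=0b11010110, col=0b10010010, row AND col = 0b10010010 = 146; 146 == 146 -> filled
(239,-3): col outside [0, 239] -> not filled
(167,93): row=0b10100111, col=0b1011101, row AND col = 0b101 = 5; 5 != 93 -> empty
(72,59): row=0b1001000, col=0b111011, row AND col = 0b1000 = 8; 8 != 59 -> empty

Answer: no no yes no no no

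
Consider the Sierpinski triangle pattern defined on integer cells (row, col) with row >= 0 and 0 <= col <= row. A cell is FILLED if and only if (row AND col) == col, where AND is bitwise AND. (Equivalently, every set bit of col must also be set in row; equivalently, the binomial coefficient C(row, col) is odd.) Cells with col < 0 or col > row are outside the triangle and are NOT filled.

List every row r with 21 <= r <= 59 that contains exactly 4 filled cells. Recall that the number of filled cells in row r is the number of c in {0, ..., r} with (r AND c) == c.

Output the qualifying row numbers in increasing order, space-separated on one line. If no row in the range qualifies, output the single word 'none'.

Answer: 24 33 34 36 40 48

Derivation:
Row r has 2^popcount(r) filled cells, so we need popcount(r) = log2(4) = 2.
Scan r = 21..59 and keep those with exactly 2 one-bits:
r=21=10101 popcount=3 -> skip
r=22=10110 popcount=3 -> skip
r=23=10111 popcount=4 -> skip
r=24=11000 popcount=2 -> KEEP
r=25=11001 popcount=3 -> skip
r=26=11010 popcount=3 -> skip
r=27=11011 popcount=4 -> skip
r=28=11100 popcount=3 -> skip
r=29=11101 popcount=4 -> skip
r=30=11110 popcount=4 -> skip
r=31=11111 popcount=5 -> skip
r=32=100000 popcount=1 -> skip
r=33=100001 popcount=2 -> KEEP
r=34=100010 popcount=2 -> KEEP
r=35=100011 popcount=3 -> skip
r=36=100100 popcount=2 -> KEEP
r=37=100101 popcount=3 -> skip
r=38=100110 popcount=3 -> skip
r=39=100111 popcount=4 -> skip
r=40=101000 popcount=2 -> KEEP
r=41=101001 popcount=3 -> skip
r=42=101010 popcount=3 -> skip
r=43=101011 popcount=4 -> skip
r=44=101100 popcount=3 -> skip
r=45=101101 popcount=4 -> skip
r=46=101110 popcount=4 -> skip
r=47=101111 popcount=5 -> skip
r=48=110000 popcount=2 -> KEEP
r=49=110001 popcount=3 -> skip
r=50=110010 popcount=3 -> skip
r=51=110011 popcount=4 -> skip
r=52=110100 popcount=3 -> skip
r=53=110101 popcount=4 -> skip
r=54=110110 popcount=4 -> skip
r=55=110111 popcount=5 -> skip
r=56=111000 popcount=3 -> skip
r=57=111001 popcount=4 -> skip
r=58=111010 popcount=4 -> skip
r=59=111011 popcount=5 -> skip
Kept rows: 24 33 34 36 40 48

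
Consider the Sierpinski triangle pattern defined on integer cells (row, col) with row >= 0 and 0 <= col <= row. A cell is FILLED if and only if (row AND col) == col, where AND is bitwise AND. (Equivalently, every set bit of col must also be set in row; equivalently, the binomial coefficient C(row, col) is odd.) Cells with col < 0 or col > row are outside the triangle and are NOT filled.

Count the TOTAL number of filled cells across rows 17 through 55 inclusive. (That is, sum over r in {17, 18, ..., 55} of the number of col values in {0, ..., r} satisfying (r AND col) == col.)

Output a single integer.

Answer: 430

Derivation:
r17=10001 pc2: +4 =4
r18=10010 pc2: +4 =8
r19=10011 pc3: +8 =16
r20=10100 pc2: +4 =20
r21=10101 pc3: +8 =28
r22=10110 pc3: +8 =36
r23=10111 pc4: +16 =52
r24=11000 pc2: +4 =56
r25=11001 pc3: +8 =64
r26=11010 pc3: +8 =72
r27=11011 pc4: +16 =88
r28=11100 pc3: +8 =96
r29=11101 pc4: +16 =112
r30=11110 pc4: +16 =128
r31=11111 pc5: +32 =160
r32=100000 pc1: +2 =162
r33=100001 pc2: +4 =166
r34=100010 pc2: +4 =170
r35=100011 pc3: +8 =178
r36=100100 pc2: +4 =182
r37=100101 pc3: +8 =190
r38=100110 pc3: +8 =198
r39=100111 pc4: +16 =214
r40=101000 pc2: +4 =218
r41=101001 pc3: +8 =226
r42=101010 pc3: +8 =234
r43=101011 pc4: +16 =250
r44=101100 pc3: +8 =258
r45=101101 pc4: +16 =274
r46=101110 pc4: +16 =290
r47=101111 pc5: +32 =322
r48=110000 pc2: +4 =326
r49=110001 pc3: +8 =334
r50=110010 pc3: +8 =342
r51=110011 pc4: +16 =358
r52=110100 pc3: +8 =366
r53=110101 pc4: +16 =382
r54=110110 pc4: +16 =398
r55=110111 pc5: +32 =430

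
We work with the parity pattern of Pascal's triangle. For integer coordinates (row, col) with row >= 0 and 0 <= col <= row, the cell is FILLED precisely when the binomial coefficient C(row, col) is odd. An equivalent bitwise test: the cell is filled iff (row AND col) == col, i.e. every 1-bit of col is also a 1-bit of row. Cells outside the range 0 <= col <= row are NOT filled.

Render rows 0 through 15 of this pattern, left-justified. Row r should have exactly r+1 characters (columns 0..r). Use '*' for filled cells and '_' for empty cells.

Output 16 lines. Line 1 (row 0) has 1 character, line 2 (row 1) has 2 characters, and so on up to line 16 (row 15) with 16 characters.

Answer: *
**
*_*
****
*___*
**__**
*_*_*_*
********
*_______*
**______**
*_*_____*_*
****____****
*___*___*___*
**__**__**__**
*_*_*_*_*_*_*_*
****************

Derivation:
r0=0: *
r1=1: **
r2=10: *_*
r3=11: ****
r4=100: *___*
r5=101: **__**
r6=110: *_*_*_*
r7=111: ********
r8=1000: *_______*
r9=1001: **______**
r10=1010: *_*_____*_*
r11=1011: ****____****
r12=1100: *___*___*___*
r13=1101: **__**__**__**
r14=1110: *_*_*_*_*_*_*_*
r15=1111: ****************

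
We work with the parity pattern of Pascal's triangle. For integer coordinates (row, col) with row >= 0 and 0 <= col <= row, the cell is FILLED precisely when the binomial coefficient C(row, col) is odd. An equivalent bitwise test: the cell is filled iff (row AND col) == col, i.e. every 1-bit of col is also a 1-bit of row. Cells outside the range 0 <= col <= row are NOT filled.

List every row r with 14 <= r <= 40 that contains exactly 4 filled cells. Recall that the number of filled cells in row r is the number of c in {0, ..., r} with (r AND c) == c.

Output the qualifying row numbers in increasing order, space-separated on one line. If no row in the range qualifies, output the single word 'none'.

Row r has 2^popcount(r) filled cells, so we need popcount(r) = log2(4) = 2.
Scan r = 14..40 and keep those with exactly 2 one-bits:
r=14=1110 popcount=3 -> skip
r=15=1111 popcount=4 -> skip
r=16=10000 popcount=1 -> skip
r=17=10001 popcount=2 -> KEEP
r=18=10010 popcount=2 -> KEEP
r=19=10011 popcount=3 -> skip
r=20=10100 popcount=2 -> KEEP
r=21=10101 popcount=3 -> skip
r=22=10110 popcount=3 -> skip
r=23=10111 popcount=4 -> skip
r=24=11000 popcount=2 -> KEEP
r=25=11001 popcount=3 -> skip
r=26=11010 popcount=3 -> skip
r=27=11011 popcount=4 -> skip
r=28=11100 popcount=3 -> skip
r=29=11101 popcount=4 -> skip
r=30=11110 popcount=4 -> skip
r=31=11111 popcount=5 -> skip
r=32=100000 popcount=1 -> skip
r=33=100001 popcount=2 -> KEEP
r=34=100010 popcount=2 -> KEEP
r=35=100011 popcount=3 -> skip
r=36=100100 popcount=2 -> KEEP
r=37=100101 popcount=3 -> skip
r=38=100110 popcount=3 -> skip
r=39=100111 popcount=4 -> skip
r=40=101000 popcount=2 -> KEEP
Kept rows: 17 18 20 24 33 34 36 40

Answer: 17 18 20 24 33 34 36 40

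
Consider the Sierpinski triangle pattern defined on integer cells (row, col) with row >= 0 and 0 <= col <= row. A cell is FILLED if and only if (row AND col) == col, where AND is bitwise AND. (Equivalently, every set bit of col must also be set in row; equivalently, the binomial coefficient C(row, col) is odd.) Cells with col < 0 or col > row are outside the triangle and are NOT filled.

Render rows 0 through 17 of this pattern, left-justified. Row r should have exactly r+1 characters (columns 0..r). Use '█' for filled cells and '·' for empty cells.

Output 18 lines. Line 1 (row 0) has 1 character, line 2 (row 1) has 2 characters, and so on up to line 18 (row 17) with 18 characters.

r0=0: █
r1=1: ██
r2=10: █·█
r3=11: ████
r4=100: █···█
r5=101: ██··██
r6=110: █·█·█·█
r7=111: ████████
r8=1000: █·······█
r9=1001: ██······██
r10=1010: █·█·····█·█
r11=1011: ████····████
r12=1100: █···█···█···█
r13=1101: ██··██··██··██
r14=1110: █·█·█·█·█·█·█·█
r15=1111: ████████████████
r16=10000: █···············█
r17=10001: ██··············██

Answer: █
██
█·█
████
█···█
██··██
█·█·█·█
████████
█·······█
██······██
█·█·····█·█
████····████
█···█···█···█
██··██··██··██
█·█·█·█·█·█·█·█
████████████████
█···············█
██··············██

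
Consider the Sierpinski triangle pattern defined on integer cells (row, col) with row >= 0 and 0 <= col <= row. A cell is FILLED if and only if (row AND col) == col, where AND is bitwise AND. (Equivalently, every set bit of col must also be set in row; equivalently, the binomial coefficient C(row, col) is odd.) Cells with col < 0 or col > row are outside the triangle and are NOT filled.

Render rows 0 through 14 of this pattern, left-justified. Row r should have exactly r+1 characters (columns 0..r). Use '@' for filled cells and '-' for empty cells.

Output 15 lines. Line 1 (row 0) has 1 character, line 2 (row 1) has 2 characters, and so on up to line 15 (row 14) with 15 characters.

r0=0: @
r1=1: @@
r2=10: @-@
r3=11: @@@@
r4=100: @---@
r5=101: @@--@@
r6=110: @-@-@-@
r7=111: @@@@@@@@
r8=1000: @-------@
r9=1001: @@------@@
r10=1010: @-@-----@-@
r11=1011: @@@@----@@@@
r12=1100: @---@---@---@
r13=1101: @@--@@--@@--@@
r14=1110: @-@-@-@-@-@-@-@

Answer: @
@@
@-@
@@@@
@---@
@@--@@
@-@-@-@
@@@@@@@@
@-------@
@@------@@
@-@-----@-@
@@@@----@@@@
@---@---@---@
@@--@@--@@--@@
@-@-@-@-@-@-@-@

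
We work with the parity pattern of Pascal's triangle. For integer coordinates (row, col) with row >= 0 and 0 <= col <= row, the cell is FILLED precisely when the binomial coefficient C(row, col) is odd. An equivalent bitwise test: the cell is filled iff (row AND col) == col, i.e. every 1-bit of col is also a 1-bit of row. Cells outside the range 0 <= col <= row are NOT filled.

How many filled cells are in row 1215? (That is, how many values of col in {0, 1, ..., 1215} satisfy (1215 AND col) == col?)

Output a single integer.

1215 in binary = 10010111111
popcount(1215) = number of 1-bits in 10010111111 = 8
A col c satisfies (1215 AND c) == c iff every set bit of c is also set in 1215; each of the 8 set bits of 1215 can independently be on or off in c.
count = 2^8 = 256

Answer: 256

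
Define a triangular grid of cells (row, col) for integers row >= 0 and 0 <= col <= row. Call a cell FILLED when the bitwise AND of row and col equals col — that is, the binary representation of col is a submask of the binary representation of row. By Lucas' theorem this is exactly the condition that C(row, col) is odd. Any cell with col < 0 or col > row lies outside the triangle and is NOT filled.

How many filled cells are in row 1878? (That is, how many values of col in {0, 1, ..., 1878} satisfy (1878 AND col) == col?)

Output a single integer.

1878 in binary = 11101010110
popcount(1878) = number of 1-bits in 11101010110 = 7
A col c satisfies (1878 AND c) == c iff every set bit of c is also set in 1878; each of the 7 set bits of 1878 can independently be on or off in c.
count = 2^7 = 128

Answer: 128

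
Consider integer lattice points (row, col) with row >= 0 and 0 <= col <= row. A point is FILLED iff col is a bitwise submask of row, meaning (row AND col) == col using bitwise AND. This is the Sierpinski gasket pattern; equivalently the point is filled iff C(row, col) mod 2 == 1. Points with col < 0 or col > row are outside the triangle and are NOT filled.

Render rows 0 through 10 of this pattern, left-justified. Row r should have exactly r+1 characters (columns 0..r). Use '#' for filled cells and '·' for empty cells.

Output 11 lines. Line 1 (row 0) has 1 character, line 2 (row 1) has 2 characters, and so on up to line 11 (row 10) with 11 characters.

r0=0: #
r1=1: ##
r2=10: #·#
r3=11: ####
r4=100: #···#
r5=101: ##··##
r6=110: #·#·#·#
r7=111: ########
r8=1000: #·······#
r9=1001: ##······##
r10=1010: #·#·····#·#

Answer: #
##
#·#
####
#···#
##··##
#·#·#·#
########
#·······#
##······##
#·#·····#·#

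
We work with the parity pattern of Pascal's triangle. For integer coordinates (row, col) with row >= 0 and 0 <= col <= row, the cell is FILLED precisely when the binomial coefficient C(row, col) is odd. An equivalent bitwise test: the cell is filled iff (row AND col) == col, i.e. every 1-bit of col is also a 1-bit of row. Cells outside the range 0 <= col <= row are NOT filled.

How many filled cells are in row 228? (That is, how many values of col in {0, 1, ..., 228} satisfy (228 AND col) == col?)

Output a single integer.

228 in binary = 11100100
popcount(228) = number of 1-bits in 11100100 = 4
A col c satisfies (228 AND c) == c iff every set bit of c is also set in 228; each of the 4 set bits of 228 can independently be on or off in c.
count = 2^4 = 16

Answer: 16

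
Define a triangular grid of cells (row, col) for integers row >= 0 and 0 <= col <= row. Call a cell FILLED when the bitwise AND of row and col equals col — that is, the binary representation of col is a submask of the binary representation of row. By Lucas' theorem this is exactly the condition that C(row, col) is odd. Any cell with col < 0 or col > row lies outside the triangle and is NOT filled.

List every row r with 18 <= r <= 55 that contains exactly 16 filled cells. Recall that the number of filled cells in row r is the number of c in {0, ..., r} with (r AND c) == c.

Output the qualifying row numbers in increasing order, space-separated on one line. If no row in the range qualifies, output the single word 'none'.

Answer: 23 27 29 30 39 43 45 46 51 53 54

Derivation:
Row r has 2^popcount(r) filled cells, so we need popcount(r) = log2(16) = 4.
Scan r = 18..55 and keep those with exactly 4 one-bits:
r=18=10010 popcount=2 -> skip
r=19=10011 popcount=3 -> skip
r=20=10100 popcount=2 -> skip
r=21=10101 popcount=3 -> skip
r=22=10110 popcount=3 -> skip
r=23=10111 popcount=4 -> KEEP
r=24=11000 popcount=2 -> skip
r=25=11001 popcount=3 -> skip
r=26=11010 popcount=3 -> skip
r=27=11011 popcount=4 -> KEEP
r=28=11100 popcount=3 -> skip
r=29=11101 popcount=4 -> KEEP
r=30=11110 popcount=4 -> KEEP
r=31=11111 popcount=5 -> skip
r=32=100000 popcount=1 -> skip
r=33=100001 popcount=2 -> skip
r=34=100010 popcount=2 -> skip
r=35=100011 popcount=3 -> skip
r=36=100100 popcount=2 -> skip
r=37=100101 popcount=3 -> skip
r=38=100110 popcount=3 -> skip
r=39=100111 popcount=4 -> KEEP
r=40=101000 popcount=2 -> skip
r=41=101001 popcount=3 -> skip
r=42=101010 popcount=3 -> skip
r=43=101011 popcount=4 -> KEEP
r=44=101100 popcount=3 -> skip
r=45=101101 popcount=4 -> KEEP
r=46=101110 popcount=4 -> KEEP
r=47=101111 popcount=5 -> skip
r=48=110000 popcount=2 -> skip
r=49=110001 popcount=3 -> skip
r=50=110010 popcount=3 -> skip
r=51=110011 popcount=4 -> KEEP
r=52=110100 popcount=3 -> skip
r=53=110101 popcount=4 -> KEEP
r=54=110110 popcount=4 -> KEEP
r=55=110111 popcount=5 -> skip
Kept rows: 23 27 29 30 39 43 45 46 51 53 54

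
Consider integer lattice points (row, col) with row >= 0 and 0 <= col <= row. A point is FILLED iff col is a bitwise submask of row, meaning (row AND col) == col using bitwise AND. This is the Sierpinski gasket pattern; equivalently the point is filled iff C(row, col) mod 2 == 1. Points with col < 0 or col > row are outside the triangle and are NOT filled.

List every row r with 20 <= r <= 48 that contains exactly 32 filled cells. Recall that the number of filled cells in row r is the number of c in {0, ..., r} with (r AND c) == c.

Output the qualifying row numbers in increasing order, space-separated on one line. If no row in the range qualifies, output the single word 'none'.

Row r has 2^popcount(r) filled cells, so we need popcount(r) = log2(32) = 5.
Scan r = 20..48 and keep those with exactly 5 one-bits:
r=20=10100 popcount=2 -> skip
r=21=10101 popcount=3 -> skip
r=22=10110 popcount=3 -> skip
r=23=10111 popcount=4 -> skip
r=24=11000 popcount=2 -> skip
r=25=11001 popcount=3 -> skip
r=26=11010 popcount=3 -> skip
r=27=11011 popcount=4 -> skip
r=28=11100 popcount=3 -> skip
r=29=11101 popcount=4 -> skip
r=30=11110 popcount=4 -> skip
r=31=11111 popcount=5 -> KEEP
r=32=100000 popcount=1 -> skip
r=33=100001 popcount=2 -> skip
r=34=100010 popcount=2 -> skip
r=35=100011 popcount=3 -> skip
r=36=100100 popcount=2 -> skip
r=37=100101 popcount=3 -> skip
r=38=100110 popcount=3 -> skip
r=39=100111 popcount=4 -> skip
r=40=101000 popcount=2 -> skip
r=41=101001 popcount=3 -> skip
r=42=101010 popcount=3 -> skip
r=43=101011 popcount=4 -> skip
r=44=101100 popcount=3 -> skip
r=45=101101 popcount=4 -> skip
r=46=101110 popcount=4 -> skip
r=47=101111 popcount=5 -> KEEP
r=48=110000 popcount=2 -> skip
Kept rows: 31 47

Answer: 31 47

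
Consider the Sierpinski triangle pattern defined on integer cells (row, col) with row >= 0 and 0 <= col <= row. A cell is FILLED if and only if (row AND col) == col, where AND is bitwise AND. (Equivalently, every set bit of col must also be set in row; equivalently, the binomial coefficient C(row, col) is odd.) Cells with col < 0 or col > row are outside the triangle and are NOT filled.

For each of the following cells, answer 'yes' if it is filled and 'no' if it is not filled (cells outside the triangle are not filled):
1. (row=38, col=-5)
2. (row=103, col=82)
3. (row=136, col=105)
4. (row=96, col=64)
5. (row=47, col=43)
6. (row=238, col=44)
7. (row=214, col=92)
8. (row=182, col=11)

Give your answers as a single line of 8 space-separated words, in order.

Answer: no no no yes yes yes no no

Derivation:
(38,-5): col outside [0, 38] -> not filled
(103,82): row=0b1100111, col=0b1010010, row AND col = 0b1000010 = 66; 66 != 82 -> empty
(136,105): row=0b10001000, col=0b1101001, row AND col = 0b1000 = 8; 8 != 105 -> empty
(96,64): row=0b1100000, col=0b1000000, row AND col = 0b1000000 = 64; 64 == 64 -> filled
(47,43): row=0b101111, col=0b101011, row AND col = 0b101011 = 43; 43 == 43 -> filled
(238,44): row=0b11101110, col=0b101100, row AND col = 0b101100 = 44; 44 == 44 -> filled
(214,92): row=0b11010110, col=0b1011100, row AND col = 0b1010100 = 84; 84 != 92 -> empty
(182,11): row=0b10110110, col=0b1011, row AND col = 0b10 = 2; 2 != 11 -> empty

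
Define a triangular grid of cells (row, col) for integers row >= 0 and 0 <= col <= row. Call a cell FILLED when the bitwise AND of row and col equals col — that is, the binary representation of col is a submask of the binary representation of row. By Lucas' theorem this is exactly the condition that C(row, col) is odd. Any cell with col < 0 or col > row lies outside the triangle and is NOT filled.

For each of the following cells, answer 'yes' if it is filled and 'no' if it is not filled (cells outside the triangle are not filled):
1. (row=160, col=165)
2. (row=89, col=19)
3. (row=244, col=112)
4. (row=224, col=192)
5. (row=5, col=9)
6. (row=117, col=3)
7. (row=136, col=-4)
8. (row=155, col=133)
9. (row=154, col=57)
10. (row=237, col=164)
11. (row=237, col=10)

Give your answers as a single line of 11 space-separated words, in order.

(160,165): col outside [0, 160] -> not filled
(89,19): row=0b1011001, col=0b10011, row AND col = 0b10001 = 17; 17 != 19 -> empty
(244,112): row=0b11110100, col=0b1110000, row AND col = 0b1110000 = 112; 112 == 112 -> filled
(224,192): row=0b11100000, col=0b11000000, row AND col = 0b11000000 = 192; 192 == 192 -> filled
(5,9): col outside [0, 5] -> not filled
(117,3): row=0b1110101, col=0b11, row AND col = 0b1 = 1; 1 != 3 -> empty
(136,-4): col outside [0, 136] -> not filled
(155,133): row=0b10011011, col=0b10000101, row AND col = 0b10000001 = 129; 129 != 133 -> empty
(154,57): row=0b10011010, col=0b111001, row AND col = 0b11000 = 24; 24 != 57 -> empty
(237,164): row=0b11101101, col=0b10100100, row AND col = 0b10100100 = 164; 164 == 164 -> filled
(237,10): row=0b11101101, col=0b1010, row AND col = 0b1000 = 8; 8 != 10 -> empty

Answer: no no yes yes no no no no no yes no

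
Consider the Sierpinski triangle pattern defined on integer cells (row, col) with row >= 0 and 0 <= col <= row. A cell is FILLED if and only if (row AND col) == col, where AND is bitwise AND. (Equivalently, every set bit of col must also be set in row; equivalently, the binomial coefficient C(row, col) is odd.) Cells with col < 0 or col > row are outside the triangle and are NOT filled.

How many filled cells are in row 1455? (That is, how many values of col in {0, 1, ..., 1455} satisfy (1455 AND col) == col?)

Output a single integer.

Answer: 256

Derivation:
1455 in binary = 10110101111
popcount(1455) = number of 1-bits in 10110101111 = 8
A col c satisfies (1455 AND c) == c iff every set bit of c is also set in 1455; each of the 8 set bits of 1455 can independently be on or off in c.
count = 2^8 = 256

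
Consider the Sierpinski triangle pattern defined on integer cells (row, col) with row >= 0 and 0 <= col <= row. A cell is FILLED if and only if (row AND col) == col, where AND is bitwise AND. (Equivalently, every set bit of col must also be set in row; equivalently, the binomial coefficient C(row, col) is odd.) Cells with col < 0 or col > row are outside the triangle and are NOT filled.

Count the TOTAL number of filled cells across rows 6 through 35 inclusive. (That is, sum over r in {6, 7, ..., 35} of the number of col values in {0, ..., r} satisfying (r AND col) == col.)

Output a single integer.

Answer: 246

Derivation:
r6=110 pc2: +4 =4
r7=111 pc3: +8 =12
r8=1000 pc1: +2 =14
r9=1001 pc2: +4 =18
r10=1010 pc2: +4 =22
r11=1011 pc3: +8 =30
r12=1100 pc2: +4 =34
r13=1101 pc3: +8 =42
r14=1110 pc3: +8 =50
r15=1111 pc4: +16 =66
r16=10000 pc1: +2 =68
r17=10001 pc2: +4 =72
r18=10010 pc2: +4 =76
r19=10011 pc3: +8 =84
r20=10100 pc2: +4 =88
r21=10101 pc3: +8 =96
r22=10110 pc3: +8 =104
r23=10111 pc4: +16 =120
r24=11000 pc2: +4 =124
r25=11001 pc3: +8 =132
r26=11010 pc3: +8 =140
r27=11011 pc4: +16 =156
r28=11100 pc3: +8 =164
r29=11101 pc4: +16 =180
r30=11110 pc4: +16 =196
r31=11111 pc5: +32 =228
r32=100000 pc1: +2 =230
r33=100001 pc2: +4 =234
r34=100010 pc2: +4 =238
r35=100011 pc3: +8 =246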